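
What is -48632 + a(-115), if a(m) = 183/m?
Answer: -5592863/115 ≈ -48634.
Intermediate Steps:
-48632 + a(-115) = -48632 + 183/(-115) = -48632 + 183*(-1/115) = -48632 - 183/115 = -5592863/115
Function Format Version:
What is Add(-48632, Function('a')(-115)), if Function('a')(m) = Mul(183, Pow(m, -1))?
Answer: Rational(-5592863, 115) ≈ -48634.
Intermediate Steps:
Add(-48632, Function('a')(-115)) = Add(-48632, Mul(183, Pow(-115, -1))) = Add(-48632, Mul(183, Rational(-1, 115))) = Add(-48632, Rational(-183, 115)) = Rational(-5592863, 115)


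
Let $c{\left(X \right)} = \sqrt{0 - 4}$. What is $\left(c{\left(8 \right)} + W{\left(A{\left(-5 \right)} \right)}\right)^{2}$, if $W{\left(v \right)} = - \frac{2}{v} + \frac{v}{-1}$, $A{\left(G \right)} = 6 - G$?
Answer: $\frac{14645}{121} - \frac{492 i}{11} \approx 121.03 - 44.727 i$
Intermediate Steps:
$c{\left(X \right)} = 2 i$ ($c{\left(X \right)} = \sqrt{-4} = 2 i$)
$W{\left(v \right)} = - v - \frac{2}{v}$ ($W{\left(v \right)} = - \frac{2}{v} + v \left(-1\right) = - \frac{2}{v} - v = - v - \frac{2}{v}$)
$\left(c{\left(8 \right)} + W{\left(A{\left(-5 \right)} \right)}\right)^{2} = \left(2 i - \left(6 + 5 + \frac{2}{6 - -5}\right)\right)^{2} = \left(2 i - \left(11 + \frac{2}{6 + 5}\right)\right)^{2} = \left(2 i - \left(11 + \frac{2}{11}\right)\right)^{2} = \left(2 i - \frac{123}{11}\right)^{2} = \left(- \frac{123}{11} + 2 i\right)^{2}$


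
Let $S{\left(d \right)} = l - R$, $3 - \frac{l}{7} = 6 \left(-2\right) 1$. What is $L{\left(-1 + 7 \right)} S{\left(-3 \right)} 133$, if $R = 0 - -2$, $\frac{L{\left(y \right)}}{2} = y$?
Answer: $164388$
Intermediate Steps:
$L{\left(y \right)} = 2 y$
$R = 2$ ($R = 0 + 2 = 2$)
$l = 105$ ($l = 21 - 7 \cdot 6 \left(-2\right) 1 = 21 - 7 \left(\left(-12\right) 1\right) = 21 - -84 = 21 + 84 = 105$)
$S{\left(d \right)} = 103$ ($S{\left(d \right)} = 105 - 2 = 103$)
$L{\left(-1 + 7 \right)} S{\left(-3 \right)} 133 = 2 \left(-1 + 7\right) 103 \cdot 133 = 2 \cdot 6 \cdot 103 \cdot 133 = 12 \cdot 103 \cdot 133 = 1236 \cdot 133 = 164388$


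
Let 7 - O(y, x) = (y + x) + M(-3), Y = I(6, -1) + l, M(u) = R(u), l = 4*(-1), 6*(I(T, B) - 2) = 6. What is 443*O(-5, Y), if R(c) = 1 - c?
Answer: 3987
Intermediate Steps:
I(T, B) = 3 (I(T, B) = 2 + (⅙)*6 = 2 + 1 = 3)
l = -4
M(u) = 1 - u
Y = -1 (Y = 3 - 4 = -1)
O(y, x) = 3 - x - y (O(y, x) = 7 - ((y + x) + (1 - 1*(-3))) = 7 - ((x + y) + (1 + 3)) = 7 - ((x + y) + 4) = 7 - (4 + x + y) = 7 + (-4 - x - y) = 3 - x - y)
443*O(-5, Y) = 443*(3 - 1*(-1) - 1*(-5)) = 443*(3 + 1 + 5) = 443*9 = 3987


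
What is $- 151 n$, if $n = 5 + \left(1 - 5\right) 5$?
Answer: $2265$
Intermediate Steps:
$n = -15$ ($n = 5 - 20 = -15$)
$- 151 n = \left(-151\right) \left(-15\right) = 2265$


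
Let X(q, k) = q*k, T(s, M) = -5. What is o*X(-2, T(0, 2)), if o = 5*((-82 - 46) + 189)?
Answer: 3050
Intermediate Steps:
X(q, k) = k*q
o = 305 (o = 5*(-128 + 189) = 5*61 = 305)
o*X(-2, T(0, 2)) = 305*(-5*(-2)) = 305*10 = 3050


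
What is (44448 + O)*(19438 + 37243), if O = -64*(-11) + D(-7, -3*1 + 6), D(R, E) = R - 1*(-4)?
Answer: 2559090469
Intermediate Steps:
D(R, E) = 4 + R (D(R, E) = R + 4 = 4 + R)
O = 701 (O = -64*(-11) + (4 - 7) = 704 - 3 = 701)
(44448 + O)*(19438 + 37243) = (44448 + 701)*(19438 + 37243) = 45149*56681 = 2559090469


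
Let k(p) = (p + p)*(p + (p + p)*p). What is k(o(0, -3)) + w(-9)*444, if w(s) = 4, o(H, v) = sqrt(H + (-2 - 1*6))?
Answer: 1760 - 64*I*sqrt(2) ≈ 1760.0 - 90.51*I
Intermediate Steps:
o(H, v) = sqrt(-8 + H) (o(H, v) = sqrt(H + (-2 - 6)) = sqrt(H - 8) = sqrt(-8 + H))
k(p) = 2*p*(p + 2*p**2) (k(p) = (2*p)*(p + (2*p)*p) = (2*p)*(p + 2*p**2) = 2*p*(p + 2*p**2))
k(o(0, -3)) + w(-9)*444 = (sqrt(-8 + 0))**2*(2 + 4*sqrt(-8 + 0)) + 4*444 = (sqrt(-8))**2*(2 + 4*sqrt(-8)) + 1776 = (2*I*sqrt(2))**2*(2 + 4*(2*I*sqrt(2))) + 1776 = -8*(2 + 8*I*sqrt(2)) + 1776 = (-16 - 64*I*sqrt(2)) + 1776 = 1760 - 64*I*sqrt(2)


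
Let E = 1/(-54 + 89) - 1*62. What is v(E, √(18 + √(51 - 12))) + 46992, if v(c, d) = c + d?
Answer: 1642551/35 + √(18 + √39) ≈ 46935.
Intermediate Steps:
E = -2169/35 (E = 1/35 - 62 = -2169/35 ≈ -61.971)
v(E, √(18 + √(51 - 12))) + 46992 = (-2169/35 + √(18 + √(51 - 12))) + 46992 = (-2169/35 + √(18 + √39)) + 46992 = 1642551/35 + √(18 + √39)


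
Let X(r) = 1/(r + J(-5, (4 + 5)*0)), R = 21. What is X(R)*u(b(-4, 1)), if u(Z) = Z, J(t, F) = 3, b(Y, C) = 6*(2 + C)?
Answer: 3/4 ≈ 0.75000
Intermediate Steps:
b(Y, C) = 12 + 6*C
X(r) = 1/(3 + r) (X(r) = 1/(r + 3) = 1/(3 + r))
X(R)*u(b(-4, 1)) = (12 + 6*1)/(3 + 21) = (12 + 6)/24 = (1/24)*18 = 3/4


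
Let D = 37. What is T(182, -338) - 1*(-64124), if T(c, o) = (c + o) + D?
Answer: 64005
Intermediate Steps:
T(c, o) = 37 + c + o (T(c, o) = (c + o) + 37 = 37 + c + o)
T(182, -338) - 1*(-64124) = (37 + 182 - 338) - 1*(-64124) = -119 + 64124 = 64005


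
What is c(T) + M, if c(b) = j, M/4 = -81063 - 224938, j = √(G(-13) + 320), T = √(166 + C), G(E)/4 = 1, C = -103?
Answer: -1223986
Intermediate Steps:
G(E) = 4 (G(E) = 4*1 = 4)
T = 3*√7 (T = √(166 - 103) = √63 = 3*√7 ≈ 7.9373)
j = 18 (j = √(4 + 320) = √324 = 18)
M = -1224004 (M = 4*(-81063 - 224938) = 4*(-306001) = -1224004)
c(b) = 18
c(T) + M = 18 - 1224004 = -1223986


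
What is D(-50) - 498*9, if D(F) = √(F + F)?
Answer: -4482 + 10*I ≈ -4482.0 + 10.0*I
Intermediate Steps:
D(F) = √2*√F (D(F) = √(2*F) = √2*√F)
D(-50) - 498*9 = √2*√(-50) - 498*9 = √2*(5*I*√2) - 1*4482 = 10*I - 4482 = -4482 + 10*I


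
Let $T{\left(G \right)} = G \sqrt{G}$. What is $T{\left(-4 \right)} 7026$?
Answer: $- 56208 i \approx - 56208.0 i$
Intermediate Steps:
$T{\left(G \right)} = G^{\frac{3}{2}}$
$T{\left(-4 \right)} 7026 = \left(-4\right)^{\frac{3}{2}} \cdot 7026 = - 8 i 7026 = - 56208 i$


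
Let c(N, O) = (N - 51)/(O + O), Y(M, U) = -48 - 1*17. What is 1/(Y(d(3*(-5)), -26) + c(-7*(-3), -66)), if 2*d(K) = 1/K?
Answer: -22/1425 ≈ -0.015439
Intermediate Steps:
d(K) = 1/(2*K) (d(K) = (1/K)/2 = 1/(2*K))
Y(M, U) = -65 (Y(M, U) = -48 - 17 = -65)
c(N, O) = (-51 + N)/(2*O) (c(N, O) = (-51 + N)/((2*O)) = (-51 + N)*(1/(2*O)) = (-51 + N)/(2*O))
1/(Y(d(3*(-5)), -26) + c(-7*(-3), -66)) = 1/(-65 + (1/2)*(-51 - 7*(-3))/(-66)) = 1/(-65 + (1/2)*(-1/66)*(-51 + 21)) = 1/(-65 + (1/2)*(-1/66)*(-30)) = 1/(-65 + 5/22) = 1/(-1425/22) = -22/1425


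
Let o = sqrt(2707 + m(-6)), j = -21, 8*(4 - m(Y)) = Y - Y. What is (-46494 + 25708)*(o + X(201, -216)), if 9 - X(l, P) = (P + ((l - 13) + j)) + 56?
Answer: -41572 - 20786*sqrt(2711) ≈ -1.1238e+6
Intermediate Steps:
m(Y) = 4 (m(Y) = 4 - (Y - Y)/8 = 4 - 1/8*0 = 4 + 0 = 4)
X(l, P) = -13 - P - l (X(l, P) = 9 - ((P + ((l - 13) - 21)) + 56) = 9 - ((P + ((-13 + l) - 21)) + 56) = 9 - ((P + (-34 + l)) + 56) = 9 - ((-34 + P + l) + 56) = 9 - (22 + P + l) = 9 + (-22 - P - l) = -13 - P - l)
o = sqrt(2711) (o = sqrt(2707 + 4) = sqrt(2711) ≈ 52.067)
(-46494 + 25708)*(o + X(201, -216)) = (-46494 + 25708)*(sqrt(2711) + (-13 - 1*(-216) - 1*201)) = -20786*(sqrt(2711) + (-13 + 216 - 201)) = -20786*(sqrt(2711) + 2) = -20786*(2 + sqrt(2711)) = -41572 - 20786*sqrt(2711)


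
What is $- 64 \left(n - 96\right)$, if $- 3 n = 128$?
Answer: $\frac{26624}{3} \approx 8874.7$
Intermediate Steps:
$n = - \frac{128}{3}$ ($n = \left(- \frac{1}{3}\right) 128 = - \frac{128}{3} \approx -42.667$)
$- 64 \left(n - 96\right) = - 64 \left(- \frac{128}{3} - 96\right) = \left(-64\right) \left(- \frac{416}{3}\right) = \frac{26624}{3}$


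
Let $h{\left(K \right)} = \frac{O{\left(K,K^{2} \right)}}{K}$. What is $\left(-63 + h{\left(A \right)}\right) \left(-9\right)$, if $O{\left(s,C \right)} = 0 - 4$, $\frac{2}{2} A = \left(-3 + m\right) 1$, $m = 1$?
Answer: $549$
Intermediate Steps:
$A = -2$ ($A = \left(-3 + 1\right) 1 = \left(-2\right) 1 = -2$)
$O{\left(s,C \right)} = -4$ ($O{\left(s,C \right)} = 0 - 4 = -4$)
$h{\left(K \right)} = - \frac{4}{K}$
$\left(-63 + h{\left(A \right)}\right) \left(-9\right) = \left(-63 - \frac{4}{-2}\right) \left(-9\right) = \left(-63 - -2\right) \left(-9\right) = \left(-63 + 2\right) \left(-9\right) = \left(-61\right) \left(-9\right) = 549$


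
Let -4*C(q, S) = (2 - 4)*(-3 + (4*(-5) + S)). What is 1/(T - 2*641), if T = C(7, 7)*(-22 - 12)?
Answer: -1/1010 ≈ -0.00099010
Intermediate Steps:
C(q, S) = -23/2 + S/2 (C(q, S) = -(2 - 4)*(-3 + (4*(-5) + S))/4 = -(-1)*(-3 + (-20 + S))/2 = -(-1)*(-23 + S)/2 = -(46 - 2*S)/4 = -23/2 + S/2)
T = 272 (T = (-23/2 + (1/2)*7)*(-22 - 12) = (-23/2 + 7/2)*(-34) = -8*(-34) = 272)
1/(T - 2*641) = 1/(272 - 2*641) = 1/(272 - 1282) = 1/(-1010) = -1/1010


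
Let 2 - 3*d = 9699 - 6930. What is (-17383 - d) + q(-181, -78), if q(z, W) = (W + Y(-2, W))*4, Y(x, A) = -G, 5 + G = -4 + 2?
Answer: -50234/3 ≈ -16745.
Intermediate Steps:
d = -2767/3 (d = 2/3 - (9699 - 6930)/3 = 2/3 - 1/3*2769 = 2/3 - 923 = -2767/3 ≈ -922.33)
G = -7 (G = -5 + (-4 + 2) = -5 - 2 = -7)
Y(x, A) = 7 (Y(x, A) = -1*(-7) = 7)
q(z, W) = 28 + 4*W (q(z, W) = (W + 7)*4 = (7 + W)*4 = 28 + 4*W)
(-17383 - d) + q(-181, -78) = (-17383 - 1*(-2767/3)) + (28 + 4*(-78)) = (-17383 + 2767/3) + (28 - 312) = -49382/3 - 284 = -50234/3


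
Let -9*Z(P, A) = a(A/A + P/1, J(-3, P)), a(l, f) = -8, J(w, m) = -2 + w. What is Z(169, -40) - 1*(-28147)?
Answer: 253331/9 ≈ 28148.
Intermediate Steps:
Z(P, A) = 8/9 (Z(P, A) = -1/9*(-8) = 8/9)
Z(169, -40) - 1*(-28147) = 8/9 - 1*(-28147) = 8/9 + 28147 = 253331/9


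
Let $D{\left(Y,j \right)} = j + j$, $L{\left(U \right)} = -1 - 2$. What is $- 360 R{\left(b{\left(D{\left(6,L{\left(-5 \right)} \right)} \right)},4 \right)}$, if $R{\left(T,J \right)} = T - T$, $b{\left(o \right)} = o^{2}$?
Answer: $0$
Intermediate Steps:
$L{\left(U \right)} = -3$
$D{\left(Y,j \right)} = 2 j$
$R{\left(T,J \right)} = 0$
$- 360 R{\left(b{\left(D{\left(6,L{\left(-5 \right)} \right)} \right)},4 \right)} = \left(-360\right) 0 = 0$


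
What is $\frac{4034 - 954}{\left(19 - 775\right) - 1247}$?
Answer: $- \frac{3080}{2003} \approx -1.5377$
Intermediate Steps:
$\frac{4034 - 954}{\left(19 - 775\right) - 1247} = \frac{3080}{\left(19 - 775\right) - 1247} = \frac{3080}{-756 - 1247} = \frac{3080}{-2003} = 3080 \left(- \frac{1}{2003}\right) = - \frac{3080}{2003}$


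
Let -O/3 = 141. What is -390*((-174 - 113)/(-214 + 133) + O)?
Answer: 4416880/27 ≈ 1.6359e+5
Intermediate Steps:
O = -423 (O = -3*141 = -423)
-390*((-174 - 113)/(-214 + 133) + O) = -390*((-174 - 113)/(-214 + 133) - 423) = -390*(-287/(-81) - 423) = -390*(-287*(-1/81) - 423) = -390*(287/81 - 423) = -390*(-33976/81) = 4416880/27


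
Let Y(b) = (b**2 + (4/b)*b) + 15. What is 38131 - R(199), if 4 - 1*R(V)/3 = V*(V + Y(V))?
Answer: 23810062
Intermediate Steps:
Y(b) = 19 + b**2 (Y(b) = (b**2 + 4) + 15 = (4 + b**2) + 15 = 19 + b**2)
R(V) = 12 - 3*V*(19 + V + V**2) (R(V) = 12 - 3*V*(V + (19 + V**2)) = 12 - 3*V*(19 + V + V**2))
38131 - R(199) = 38131 - (12 - 3*199**2 - 3*199*(19 + 199**2)) = 38131 - (12 - 3*39601 - 3*199*(19 + 39601)) = 38131 - (12 - 118803 - 3*199*39620) = 38131 - (12 - 118803 - 23653140) = 38131 - 1*(-23771931) = 38131 + 23771931 = 23810062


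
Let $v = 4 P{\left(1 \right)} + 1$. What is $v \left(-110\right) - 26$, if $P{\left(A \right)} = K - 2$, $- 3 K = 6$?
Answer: $1624$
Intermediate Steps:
$K = -2$ ($K = \left(- \frac{1}{3}\right) 6 = -2$)
$P{\left(A \right)} = -4$ ($P{\left(A \right)} = -2 - 2 = -4$)
$v = -15$ ($v = 4 \left(-4\right) + 1 = -16 + 1 = -15$)
$v \left(-110\right) - 26 = \left(-15\right) \left(-110\right) - 26 = 1650 - 26 = 1624$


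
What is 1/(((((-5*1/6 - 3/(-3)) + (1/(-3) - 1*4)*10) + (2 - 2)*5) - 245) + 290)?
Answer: 6/11 ≈ 0.54545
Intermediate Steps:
1/(((((-5*1/6 - 3/(-3)) + (1/(-3) - 1*4)*10) + (2 - 2)*5) - 245) + 290) = 1/(((((-5*⅙ - 3*(-⅓)) + (-⅓ - 4)*10) + 0*5) - 245) + 290) = 1/(((((-⅚ + 1) - 13/3*10) + 0) - 245) + 290) = 1/((((⅙ - 130/3) + 0) - 245) + 290) = 1/(((-259/6 + 0) - 245) + 290) = 1/((-259/6 - 245) + 290) = 1/(-1729/6 + 290) = 1/(11/6) = 6/11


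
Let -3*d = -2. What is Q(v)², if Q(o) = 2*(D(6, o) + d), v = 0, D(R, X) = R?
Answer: 1600/9 ≈ 177.78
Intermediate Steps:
d = ⅔ (d = -⅓*(-2) = ⅔ ≈ 0.66667)
Q(o) = 40/3 (Q(o) = 2*(6 + ⅔) = 2*(20/3) = 40/3)
Q(v)² = (40/3)² = 1600/9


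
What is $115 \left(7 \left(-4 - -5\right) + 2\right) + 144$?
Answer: $1179$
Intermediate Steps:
$115 \left(7 \left(-4 - -5\right) + 2\right) + 144 = 115 \left(7 \left(-4 + 5\right) + 2\right) + 144 = 115 \left(7 \cdot 1 + 2\right) + 144 = 115 \left(7 + 2\right) + 144 = 115 \cdot 9 + 144 = 1035 + 144 = 1179$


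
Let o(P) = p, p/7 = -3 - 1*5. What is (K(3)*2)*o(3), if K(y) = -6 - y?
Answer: 1008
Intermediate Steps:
p = -56 (p = 7*(-3 - 1*5) = 7*(-3 - 5) = 7*(-8) = -56)
o(P) = -56
(K(3)*2)*o(3) = ((-6 - 1*3)*2)*(-56) = ((-6 - 3)*2)*(-56) = -9*2*(-56) = -18*(-56) = 1008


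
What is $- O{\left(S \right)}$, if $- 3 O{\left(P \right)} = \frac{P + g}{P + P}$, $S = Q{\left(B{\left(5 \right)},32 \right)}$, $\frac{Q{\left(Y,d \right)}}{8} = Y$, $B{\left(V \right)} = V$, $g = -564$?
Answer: $- \frac{131}{60} \approx -2.1833$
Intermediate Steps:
$Q{\left(Y,d \right)} = 8 Y$
$S = 40$ ($S = 8 \cdot 5 = 40$)
$O{\left(P \right)} = - \frac{-564 + P}{6 P}$ ($O{\left(P \right)} = - \frac{\left(P - 564\right) \frac{1}{P + P}}{3} = - \frac{\left(-564 + P\right) \frac{1}{2 P}}{3} = - \frac{\frac{1}{2} \frac{1}{P} \left(-564 + P\right)}{3} = - \frac{-564 + P}{6 P}$)
$- O{\left(S \right)} = - \frac{564 - 40}{6 \cdot 40} = - \frac{524}{6 \cdot 40} = \left(-1\right) \frac{131}{60} = - \frac{131}{60}$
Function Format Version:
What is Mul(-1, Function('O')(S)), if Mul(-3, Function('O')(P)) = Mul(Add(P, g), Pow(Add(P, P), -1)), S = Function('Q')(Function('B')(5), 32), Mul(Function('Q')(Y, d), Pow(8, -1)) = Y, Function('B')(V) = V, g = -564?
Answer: Rational(-131, 60) ≈ -2.1833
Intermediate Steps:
Function('Q')(Y, d) = Mul(8, Y)
S = 40 (S = Mul(8, 5) = 40)
Function('O')(P) = Mul(Rational(-1, 6), Pow(P, -1), Add(-564, P)) (Function('O')(P) = Mul(Rational(-1, 3), Mul(Add(P, -564), Pow(Add(P, P), -1))) = Mul(Rational(-1, 3), Mul(Add(-564, P), Pow(Mul(2, P), -1))) = Mul(Rational(-1, 3), Mul(Add(-564, P), Mul(Rational(1, 2), Pow(P, -1)))) = Mul(Rational(-1, 3), Mul(Rational(1, 2), Pow(P, -1), Add(-564, P))) = Mul(Rational(-1, 6), Pow(P, -1), Add(-564, P)))
Mul(-1, Function('O')(S)) = Mul(-1, Mul(Rational(1, 6), Pow(40, -1), Add(564, Mul(-1, 40)))) = Mul(-1, Mul(Rational(1, 6), Rational(1, 40), Add(564, -40))) = Mul(-1, Mul(Rational(1, 6), Rational(1, 40), 524)) = Mul(-1, Rational(131, 60)) = Rational(-131, 60)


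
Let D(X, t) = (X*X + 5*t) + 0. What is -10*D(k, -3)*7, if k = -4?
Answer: -70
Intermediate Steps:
D(X, t) = X² + 5*t (D(X, t) = (X² + 5*t) + 0 = X² + 5*t)
-10*D(k, -3)*7 = -10*((-4)² + 5*(-3))*7 = -10*(16 - 15)*7 = -10*1*7 = -10*7 = -70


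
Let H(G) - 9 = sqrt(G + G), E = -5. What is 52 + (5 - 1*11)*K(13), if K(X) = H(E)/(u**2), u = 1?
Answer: -2 - 6*I*sqrt(10) ≈ -2.0 - 18.974*I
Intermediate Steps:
H(G) = 9 + sqrt(2)*sqrt(G) (H(G) = 9 + sqrt(G + G) = 9 + sqrt(2*G) = 9 + sqrt(2)*sqrt(G))
K(X) = 9 + I*sqrt(10) (K(X) = (9 + sqrt(2)*sqrt(-5))/(1**2) = (9 + sqrt(2)*(I*sqrt(5)))/1 = (9 + I*sqrt(10))*1 = 9 + I*sqrt(10))
52 + (5 - 1*11)*K(13) = 52 + (5 - 1*11)*(9 + I*sqrt(10)) = 52 + (5 - 11)*(9 + I*sqrt(10)) = 52 - 6*(9 + I*sqrt(10)) = 52 + (-54 - 6*I*sqrt(10)) = -2 - 6*I*sqrt(10)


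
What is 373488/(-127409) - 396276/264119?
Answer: -149134405956/33651137671 ≈ -4.4318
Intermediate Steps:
373488/(-127409) - 396276/264119 = 373488*(-1/127409) - 396276*1/264119 = -373488/127409 - 396276/264119 = -149134405956/33651137671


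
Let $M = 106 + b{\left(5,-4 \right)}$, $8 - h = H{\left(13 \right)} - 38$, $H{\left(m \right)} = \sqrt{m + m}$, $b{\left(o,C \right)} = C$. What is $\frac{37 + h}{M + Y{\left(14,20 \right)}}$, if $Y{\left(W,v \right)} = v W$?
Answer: $\frac{83}{382} - \frac{\sqrt{26}}{382} \approx 0.20393$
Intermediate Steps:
$H{\left(m \right)} = \sqrt{2} \sqrt{m}$ ($H{\left(m \right)} = \sqrt{2 m} = \sqrt{2} \sqrt{m}$)
$h = 46 - \sqrt{26}$ ($h = 8 - \left(\sqrt{2} \sqrt{13} - 38\right) = 8 - \left(\sqrt{26} - 38\right) = 8 - \left(-38 + \sqrt{26}\right) = 8 + \left(38 - \sqrt{26}\right) = 46 - \sqrt{26} \approx 40.901$)
$Y{\left(W,v \right)} = W v$
$M = 102$ ($M = 106 - 4 = 102$)
$\frac{37 + h}{M + Y{\left(14,20 \right)}} = \frac{37 + \left(46 - \sqrt{26}\right)}{102 + 14 \cdot 20} = \frac{83 - \sqrt{26}}{102 + 280} = \frac{83 - \sqrt{26}}{382} = \left(83 - \sqrt{26}\right) \frac{1}{382} = \frac{83}{382} - \frac{\sqrt{26}}{382}$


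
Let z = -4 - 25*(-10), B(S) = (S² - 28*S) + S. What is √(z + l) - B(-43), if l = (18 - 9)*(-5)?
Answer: -3010 + √201 ≈ -2995.8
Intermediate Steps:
B(S) = S² - 27*S
l = -45 (l = 9*(-5) = -45)
z = 246 (z = -4 + 250 = 246)
√(z + l) - B(-43) = √(246 - 45) - (-43)*(-27 - 43) = √201 - (-43)*(-70) = √201 - 1*3010 = √201 - 3010 = -3010 + √201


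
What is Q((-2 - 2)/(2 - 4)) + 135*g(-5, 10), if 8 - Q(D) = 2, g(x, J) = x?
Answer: -669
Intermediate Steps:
Q(D) = 6 (Q(D) = 8 - 1*2 = 8 - 2 = 6)
Q((-2 - 2)/(2 - 4)) + 135*g(-5, 10) = 6 + 135*(-5) = 6 - 675 = -669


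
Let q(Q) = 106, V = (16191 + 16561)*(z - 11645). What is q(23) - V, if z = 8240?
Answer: 111520666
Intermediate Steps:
V = -111520560 (V = (16191 + 16561)*(8240 - 11645) = 32752*(-3405) = -111520560)
q(23) - V = 106 - 1*(-111520560) = 106 + 111520560 = 111520666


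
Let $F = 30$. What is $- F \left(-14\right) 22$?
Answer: $9240$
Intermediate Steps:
$- F \left(-14\right) 22 = - 30 \left(-14\right) 22 = - \left(-420\right) 22 = \left(-1\right) \left(-9240\right) = 9240$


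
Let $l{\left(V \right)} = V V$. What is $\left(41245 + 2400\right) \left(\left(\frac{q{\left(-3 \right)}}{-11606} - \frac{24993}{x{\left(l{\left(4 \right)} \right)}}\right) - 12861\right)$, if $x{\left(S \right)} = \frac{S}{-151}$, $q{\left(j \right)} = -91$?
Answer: $\frac{129102370323815}{13264} \approx 9.7333 \cdot 10^{9}$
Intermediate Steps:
$l{\left(V \right)} = V^{2}$
$x{\left(S \right)} = - \frac{S}{151}$ ($x{\left(S \right)} = S \left(- \frac{1}{151}\right) = - \frac{S}{151}$)
$\left(41245 + 2400\right) \left(\left(\frac{q{\left(-3 \right)}}{-11606} - \frac{24993}{x{\left(l{\left(4 \right)} \right)}}\right) - 12861\right) = \left(41245 + 2400\right) \left(\left(- \frac{91}{-11606} - \frac{24993}{\left(- \frac{1}{151}\right) 4^{2}}\right) - 12861\right) = 43645 \left(\left(\left(-91\right) \left(- \frac{1}{11606}\right) - \frac{24993}{\left(- \frac{1}{151}\right) 16}\right) - 12861\right) = 43645 \left(\left(\frac{13}{1658} - \frac{24993}{- \frac{16}{151}}\right) - 12861\right) = 43645 \left(\left(\frac{13}{1658} - - \frac{3773943}{16}\right) - 12861\right) = 43645 \left(\left(\frac{13}{1658} + \frac{3773943}{16}\right) - 12861\right) = 43645 \left(\frac{3128598851}{13264} - 12861\right) = 43645 \cdot \frac{2958010547}{13264} = \frac{129102370323815}{13264}$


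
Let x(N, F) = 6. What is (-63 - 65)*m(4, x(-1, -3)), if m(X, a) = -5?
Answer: 640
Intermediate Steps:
(-63 - 65)*m(4, x(-1, -3)) = (-63 - 65)*(-5) = -128*(-5) = 640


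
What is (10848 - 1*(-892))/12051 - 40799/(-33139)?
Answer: 880720609/399358089 ≈ 2.2053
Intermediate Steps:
(10848 - 1*(-892))/12051 - 40799/(-33139) = (10848 + 892)*(1/12051) - 40799*(-1/33139) = 11740*(1/12051) + 40799/33139 = 11740/12051 + 40799/33139 = 880720609/399358089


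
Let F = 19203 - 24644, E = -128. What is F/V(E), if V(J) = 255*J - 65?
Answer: 5441/32705 ≈ 0.16637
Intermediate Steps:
V(J) = -65 + 255*J
F = -5441
F/V(E) = -5441/(-65 + 255*(-128)) = -5441/(-65 - 32640) = -5441/(-32705) = -5441*(-1/32705) = 5441/32705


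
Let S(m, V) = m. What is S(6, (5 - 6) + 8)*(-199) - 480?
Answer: -1674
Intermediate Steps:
S(6, (5 - 6) + 8)*(-199) - 480 = 6*(-199) - 480 = -1194 - 480 = -1674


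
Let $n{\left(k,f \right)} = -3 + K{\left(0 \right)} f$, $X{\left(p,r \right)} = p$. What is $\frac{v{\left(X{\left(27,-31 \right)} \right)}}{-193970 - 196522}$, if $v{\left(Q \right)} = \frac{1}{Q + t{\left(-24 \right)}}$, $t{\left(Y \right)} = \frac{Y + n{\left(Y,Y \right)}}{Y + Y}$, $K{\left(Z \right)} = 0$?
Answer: $- \frac{4}{43051743} \approx -9.2911 \cdot 10^{-8}$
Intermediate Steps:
$n{\left(k,f \right)} = -3$ ($n{\left(k,f \right)} = -3 + 0 f = -3 + 0 = -3$)
$t{\left(Y \right)} = \frac{-3 + Y}{2 Y}$ ($t{\left(Y \right)} = \frac{Y - 3}{Y + Y} = \frac{-3 + Y}{2 Y}$)
$v{\left(Q \right)} = \frac{1}{\frac{9}{16} + Q}$ ($v{\left(Q \right)} = \frac{1}{Q + \frac{-3 - 24}{2 \left(-24\right)}} = \frac{1}{Q + \frac{1}{2} \left(- \frac{1}{24}\right) \left(-27\right)} = \frac{1}{Q + \frac{9}{16}} = \frac{1}{\frac{9}{16} + Q}$)
$\frac{v{\left(X{\left(27,-31 \right)} \right)}}{-193970 - 196522} = \frac{16 \frac{1}{9 + 16 \cdot 27}}{-193970 - 196522} = \frac{16 \frac{1}{9 + 432}}{-390492} = \frac{16}{441} \left(- \frac{1}{390492}\right) = - \frac{4}{43051743}$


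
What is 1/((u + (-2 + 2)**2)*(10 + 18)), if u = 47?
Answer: 1/1316 ≈ 0.00075988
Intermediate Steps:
1/((u + (-2 + 2)**2)*(10 + 18)) = 1/((47 + (-2 + 2)**2)*(10 + 18)) = 1/((47 + 0**2)*28) = 1/((47 + 0)*28) = 1/(47*28) = 1/1316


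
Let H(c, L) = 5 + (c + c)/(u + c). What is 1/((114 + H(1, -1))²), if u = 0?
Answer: 1/14641 ≈ 6.8301e-5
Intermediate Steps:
H(c, L) = 7 (H(c, L) = 5 + (c + c)/(0 + c) = 5 + (2*c)/c = 5 + 2 = 7)
1/((114 + H(1, -1))²) = 1/((114 + 7)²) = 1/(121²) = 1/14641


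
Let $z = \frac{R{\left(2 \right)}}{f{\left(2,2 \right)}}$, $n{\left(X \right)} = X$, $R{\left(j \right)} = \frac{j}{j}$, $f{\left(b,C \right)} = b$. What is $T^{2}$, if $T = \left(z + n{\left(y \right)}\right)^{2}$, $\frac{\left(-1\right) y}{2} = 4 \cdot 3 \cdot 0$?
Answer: $\frac{1}{16} \approx 0.0625$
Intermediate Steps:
$y = 0$ ($y = - 2 \cdot 4 \cdot 3 \cdot 0 = - 2 \cdot 12 \cdot 0 = \left(-2\right) 0 = 0$)
$R{\left(j \right)} = 1$
$z = \frac{1}{2}$ ($z = 1 \cdot \frac{1}{2} = \frac{1}{2} \approx 0.5$)
$T = \frac{1}{4}$ ($T = \left(\frac{1}{2} + 0\right)^{2} = \left(\frac{1}{2}\right)^{2} = \frac{1}{4} \approx 0.25$)
$T^{2} = \left(\frac{1}{4}\right)^{2} = \frac{1}{16}$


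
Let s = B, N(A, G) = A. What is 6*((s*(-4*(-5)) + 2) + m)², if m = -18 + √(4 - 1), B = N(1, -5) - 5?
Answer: 55314 - 1152*√3 ≈ 53319.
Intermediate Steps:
B = -4 (B = 1 - 5 = -4)
s = -4
m = -18 + √3 ≈ -16.268
6*((s*(-4*(-5)) + 2) + m)² = 6*((-(-16)*(-5) + 2) + (-18 + √3))² = 6*((-4*20 + 2) + (-18 + √3))² = 6*((-80 + 2) + (-18 + √3))² = 6*(-78 + (-18 + √3))² = 6*(-96 + √3)²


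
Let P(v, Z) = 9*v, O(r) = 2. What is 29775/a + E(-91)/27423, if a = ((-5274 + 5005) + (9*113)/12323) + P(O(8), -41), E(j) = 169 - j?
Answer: -914651806265/7708495608 ≈ -118.66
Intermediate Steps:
a = -3092056/12323 (a = ((-5274 + 5005) + (9*113)/12323) + 9*2 = (-269 + 1017*(1/12323)) + 18 = (-269 + 1017/12323) + 18 = -3313870/12323 + 18 = -3092056/12323 ≈ -250.92)
29775/a + E(-91)/27423 = 29775/(-3092056/12323) + (169 - 1*(-91))/27423 = 29775*(-12323/3092056) + (169 + 91)*(1/27423) = -366917325/3092056 + 260*(1/27423) = -366917325/3092056 + 260/27423 = -914651806265/7708495608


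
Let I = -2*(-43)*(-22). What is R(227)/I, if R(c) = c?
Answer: -227/1892 ≈ -0.11998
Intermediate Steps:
I = -1892 (I = 86*(-22) = -1892)
R(227)/I = 227/(-1892) = 227*(-1/1892) = -227/1892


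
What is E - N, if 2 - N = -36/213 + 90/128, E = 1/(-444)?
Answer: -740507/504384 ≈ -1.4681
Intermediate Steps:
E = -1/444 ≈ -0.0022523
N = 6661/4544 (N = 2 - (-36/213 + 90/128) = 2 - (-36*1/213 + 90*(1/128)) = 2 - (-12/71 + 45/64) = 2 - 1*2427/4544 = 2 - 2427/4544 = 6661/4544 ≈ 1.4659)
E - N = -1/444 - 1*6661/4544 = -1/444 - 6661/4544 = -740507/504384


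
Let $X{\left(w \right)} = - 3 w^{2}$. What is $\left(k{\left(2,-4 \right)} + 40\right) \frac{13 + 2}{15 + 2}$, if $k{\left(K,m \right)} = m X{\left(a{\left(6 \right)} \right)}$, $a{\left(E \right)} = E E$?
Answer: $\frac{233880}{17} \approx 13758.0$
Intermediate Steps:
$a{\left(E \right)} = E^{2}$
$k{\left(K,m \right)} = - 3888 m$ ($k{\left(K,m \right)} = m \left(- 3 \left(6^{2}\right)^{2}\right) = m \left(- 3 \cdot 36^{2}\right) = m \left(\left(-3\right) 1296\right) = m \left(-3888\right) = - 3888 m$)
$\left(k{\left(2,-4 \right)} + 40\right) \frac{13 + 2}{15 + 2} = \left(\left(-3888\right) \left(-4\right) + 40\right) \frac{13 + 2}{15 + 2} = \left(15552 + 40\right) \frac{15}{17} = 15592 \cdot 15 \cdot \frac{1}{17} = 15592 \cdot \frac{15}{17} = \frac{233880}{17}$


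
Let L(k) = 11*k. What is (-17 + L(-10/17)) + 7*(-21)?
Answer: -2898/17 ≈ -170.47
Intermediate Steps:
(-17 + L(-10/17)) + 7*(-21) = (-17 + 11*(-10/17)) + 7*(-21) = (-17 + 11*(-10*1/17)) - 147 = (-17 + 11*(-10/17)) - 147 = (-17 - 110/17) - 147 = -399/17 - 147 = -2898/17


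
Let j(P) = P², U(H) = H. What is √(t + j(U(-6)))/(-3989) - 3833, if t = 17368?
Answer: -3833 - 2*√4351/3989 ≈ -3833.0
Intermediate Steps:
√(t + j(U(-6)))/(-3989) - 3833 = √(17368 + (-6)²)/(-3989) - 3833 = √(17368 + 36)*(-1/3989) - 3833 = √17404*(-1/3989) - 3833 = (2*√4351)*(-1/3989) - 3833 = -2*√4351/3989 - 3833 = -3833 - 2*√4351/3989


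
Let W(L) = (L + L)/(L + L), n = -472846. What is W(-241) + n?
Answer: -472845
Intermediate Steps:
W(L) = 1 (W(L) = (2*L)/((2*L)) = (2*L)*(1/(2*L)) = 1)
W(-241) + n = 1 - 472846 = -472845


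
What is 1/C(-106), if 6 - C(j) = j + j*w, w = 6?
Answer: 1/748 ≈ 0.0013369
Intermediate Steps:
C(j) = 6 - 7*j (C(j) = 6 - (j + j*6) = 6 - (j + 6*j) = 6 - 7*j)
1/C(-106) = 1/(6 - 7*(-106)) = 1/(6 + 742) = 1/748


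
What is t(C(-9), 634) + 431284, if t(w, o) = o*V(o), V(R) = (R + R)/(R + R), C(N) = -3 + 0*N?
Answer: 431918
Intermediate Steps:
C(N) = -3 (C(N) = -3 + 0 = -3)
V(R) = 1 (V(R) = (2*R)/((2*R)) = (2*R)*(1/(2*R)) = 1)
t(w, o) = o (t(w, o) = o*1 = o)
t(C(-9), 634) + 431284 = 634 + 431284 = 431918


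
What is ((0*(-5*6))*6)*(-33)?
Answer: 0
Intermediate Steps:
((0*(-5*6))*6)*(-33) = ((0*(-30))*6)*(-33) = (0*6)*(-33) = 0*(-33) = 0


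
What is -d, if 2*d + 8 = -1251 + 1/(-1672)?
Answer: 2105049/3344 ≈ 629.50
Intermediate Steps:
d = -2105049/3344 (d = -4 + (-1251 + 1/(-1672))/2 = -4 + (-1251 - 1/1672)/2 = -4 + (1/2)*(-2091673/1672) = -4 - 2091673/3344 = -2105049/3344 ≈ -629.50)
-d = -1*(-2105049/3344) = 2105049/3344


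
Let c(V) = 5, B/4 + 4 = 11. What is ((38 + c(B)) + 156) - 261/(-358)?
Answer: 71503/358 ≈ 199.73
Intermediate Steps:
B = 28 (B = -16 + 4*11 = -16 + 44 = 28)
((38 + c(B)) + 156) - 261/(-358) = ((38 + 5) + 156) - 261/(-358) = (43 + 156) - 261*(-1/358) = 199 + 261/358 = 71503/358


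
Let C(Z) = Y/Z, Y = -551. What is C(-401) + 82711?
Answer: 33167662/401 ≈ 82712.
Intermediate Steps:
C(Z) = -551/Z
C(-401) + 82711 = -551/(-401) + 82711 = -551*(-1/401) + 82711 = 551/401 + 82711 = 33167662/401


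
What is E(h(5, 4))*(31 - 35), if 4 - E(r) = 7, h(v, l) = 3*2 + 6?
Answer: 12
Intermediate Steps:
h(v, l) = 12 (h(v, l) = 6 + 6 = 12)
E(r) = -3 (E(r) = 4 - 1*7 = 4 - 7 = -3)
E(h(5, 4))*(31 - 35) = -3*(31 - 35) = -3*(-4) = 12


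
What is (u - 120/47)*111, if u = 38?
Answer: 184926/47 ≈ 3934.6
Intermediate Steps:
(u - 120/47)*111 = (38 - 120/47)*111 = (1666/47)*111 = 184926/47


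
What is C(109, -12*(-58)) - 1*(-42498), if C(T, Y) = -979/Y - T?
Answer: 29501765/696 ≈ 42388.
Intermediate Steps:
C(T, Y) = -T - 979/Y
C(109, -12*(-58)) - 1*(-42498) = (-1*109 - 979/((-12*(-58)))) - 1*(-42498) = (-109 - 979/696) + 42498 = -76843/696 + 42498 = 29501765/696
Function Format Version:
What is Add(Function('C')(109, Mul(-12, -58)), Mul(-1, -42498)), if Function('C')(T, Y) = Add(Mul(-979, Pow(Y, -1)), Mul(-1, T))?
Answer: Rational(29501765, 696) ≈ 42388.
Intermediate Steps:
Function('C')(T, Y) = Add(Mul(-1, T), Mul(-979, Pow(Y, -1)))
Add(Function('C')(109, Mul(-12, -58)), Mul(-1, -42498)) = Add(Add(Mul(-1, 109), Mul(-979, Pow(Mul(-12, -58), -1))), Mul(-1, -42498)) = Add(Add(-109, Mul(-979, Pow(696, -1))), 42498) = Add(Add(-109, Mul(-979, Rational(1, 696))), 42498) = Add(Add(-109, Rational(-979, 696)), 42498) = Add(Rational(-76843, 696), 42498) = Rational(29501765, 696)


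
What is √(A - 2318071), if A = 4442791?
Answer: 12*√14755 ≈ 1457.6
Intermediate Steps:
√(A - 2318071) = √(4442791 - 2318071) = √2124720 = 12*√14755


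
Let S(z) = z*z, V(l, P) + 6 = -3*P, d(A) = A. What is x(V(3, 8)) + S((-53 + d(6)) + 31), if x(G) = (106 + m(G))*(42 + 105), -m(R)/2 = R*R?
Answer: -248762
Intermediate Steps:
m(R) = -2*R**2 (m(R) = -2*R*R = -2*R**2)
V(l, P) = -6 - 3*P
S(z) = z**2
x(G) = 15582 - 294*G**2 (x(G) = (106 - 2*G**2)*(42 + 105) = (106 - 2*G**2)*147 = 15582 - 294*G**2)
x(V(3, 8)) + S((-53 + d(6)) + 31) = (15582 - 294*(-6 - 3*8)**2) + ((-53 + 6) + 31)**2 = (15582 - 294*(-6 - 24)**2) + (-47 + 31)**2 = (15582 - 294*(-30)**2) + (-16)**2 = (15582 - 294*900) + 256 = (15582 - 264600) + 256 = -249018 + 256 = -248762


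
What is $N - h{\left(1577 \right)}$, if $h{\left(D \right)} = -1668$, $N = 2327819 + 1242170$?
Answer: $3571657$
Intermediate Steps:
$N = 3569989$
$N - h{\left(1577 \right)} = 3569989 - -1668 = 3569989 + 1668 = 3571657$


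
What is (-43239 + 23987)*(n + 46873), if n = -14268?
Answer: -627711460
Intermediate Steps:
(-43239 + 23987)*(n + 46873) = (-43239 + 23987)*(-14268 + 46873) = -19252*32605 = -627711460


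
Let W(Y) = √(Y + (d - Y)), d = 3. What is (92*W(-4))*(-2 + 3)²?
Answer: 92*√3 ≈ 159.35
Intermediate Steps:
W(Y) = √3 (W(Y) = √(Y + (3 - Y)) = √3)
(92*W(-4))*(-2 + 3)² = (92*√3)*(-2 + 3)² = (92*√3)*1² = (92*√3)*1 = 92*√3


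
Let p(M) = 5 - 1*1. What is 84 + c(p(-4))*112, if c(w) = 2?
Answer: 308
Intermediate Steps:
p(M) = 4 (p(M) = 5 - 1 = 4)
84 + c(p(-4))*112 = 84 + 2*112 = 84 + 224 = 308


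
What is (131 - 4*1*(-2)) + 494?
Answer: 633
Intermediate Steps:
(131 - 4*1*(-2)) + 494 = (131 - 4*(-2)) + 494 = (131 + 8) + 494 = 139 + 494 = 633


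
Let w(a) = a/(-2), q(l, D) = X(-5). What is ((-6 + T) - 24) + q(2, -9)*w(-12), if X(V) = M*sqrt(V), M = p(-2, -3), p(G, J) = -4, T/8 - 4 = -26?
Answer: -206 - 24*I*sqrt(5) ≈ -206.0 - 53.666*I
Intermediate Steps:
T = -176 (T = 32 + 8*(-26) = 32 - 208 = -176)
M = -4
X(V) = -4*sqrt(V)
q(l, D) = -4*I*sqrt(5)
w(a) = -a/2 (w(a) = a*(-1/2) = -a/2)
((-6 + T) - 24) + q(2, -9)*w(-12) = ((-6 - 176) - 24) + (-4*I*sqrt(5))*(-1/2*(-12)) = (-182 - 24) - 4*I*sqrt(5)*6 = -206 - 24*I*sqrt(5)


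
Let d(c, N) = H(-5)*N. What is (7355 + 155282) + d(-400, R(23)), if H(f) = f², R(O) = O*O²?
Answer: 466812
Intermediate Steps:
R(O) = O³
d(c, N) = 25*N (d(c, N) = (-5)²*N = 25*N)
(7355 + 155282) + d(-400, R(23)) = (7355 + 155282) + 25*23³ = 162637 + 25*12167 = 162637 + 304175 = 466812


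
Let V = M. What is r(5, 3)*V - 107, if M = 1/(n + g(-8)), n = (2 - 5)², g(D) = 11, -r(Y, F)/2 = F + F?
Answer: -538/5 ≈ -107.60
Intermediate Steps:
r(Y, F) = -4*F (r(Y, F) = -2*(F + F) = -4*F)
n = 9 (n = (-3)² = 9)
M = 1/20 (M = 1/(9 + 11) = 1/20 ≈ 0.050000)
V = 1/20 ≈ 0.050000
r(5, 3)*V - 107 = -4*3*(1/20) - 107 = -12*1/20 - 107 = -⅗ - 107 = -538/5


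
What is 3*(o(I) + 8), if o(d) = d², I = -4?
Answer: 72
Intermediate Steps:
3*(o(I) + 8) = 3*((-4)² + 8) = 3*(16 + 8) = 3*24 = 72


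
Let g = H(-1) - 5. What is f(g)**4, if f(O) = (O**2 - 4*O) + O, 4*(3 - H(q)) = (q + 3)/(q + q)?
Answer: 312900721/65536 ≈ 4774.5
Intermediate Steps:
H(q) = 3 - (3 + q)/(8*q) (H(q) = 3 - (q + 3)/(4*(q + q)) = 3 - (3 + q)/(4*(2*q)) = 3 - (3 + q)*1/(2*q)/4 = 3 - (3 + q)/(8*q))
g = -7/4 (g = (1/8)*(-3 + 23*(-1))/(-1) - 5 = (1/8)*(-1)*(-3 - 23) - 5 = (1/8)*(-1)*(-26) - 5 = 13/4 - 5 = -7/4 ≈ -1.7500)
f(O) = O**2 - 3*O
f(g)**4 = (-7*(-3 - 7/4)/4)**4 = (-7/4*(-19/4))**4 = (133/16)**4 = 312900721/65536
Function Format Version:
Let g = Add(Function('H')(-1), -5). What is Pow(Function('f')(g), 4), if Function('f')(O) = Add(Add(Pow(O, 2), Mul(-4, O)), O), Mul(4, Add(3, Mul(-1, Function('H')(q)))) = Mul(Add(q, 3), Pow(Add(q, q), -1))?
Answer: Rational(312900721, 65536) ≈ 4774.5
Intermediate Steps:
Function('H')(q) = Add(3, Mul(Rational(-1, 8), Pow(q, -1), Add(3, q))) (Function('H')(q) = Add(3, Mul(Rational(-1, 4), Mul(Add(q, 3), Pow(Add(q, q), -1)))) = Add(3, Mul(Rational(-1, 4), Mul(Add(3, q), Pow(Mul(2, q), -1)))) = Add(3, Mul(Rational(-1, 4), Mul(Add(3, q), Mul(Rational(1, 2), Pow(q, -1))))) = Add(3, Mul(Rational(-1, 4), Mul(Rational(1, 2), Pow(q, -1), Add(3, q)))) = Add(3, Mul(Rational(-1, 8), Pow(q, -1), Add(3, q))))
g = Rational(-7, 4) (g = Add(Mul(Rational(1, 8), Pow(-1, -1), Add(-3, Mul(23, -1))), -5) = Add(Mul(Rational(1, 8), -1, Add(-3, -23)), -5) = Add(Mul(Rational(1, 8), -1, -26), -5) = Add(Rational(13, 4), -5) = Rational(-7, 4) ≈ -1.7500)
Function('f')(O) = Add(Pow(O, 2), Mul(-3, O))
Pow(Function('f')(g), 4) = Pow(Mul(Rational(-7, 4), Add(-3, Rational(-7, 4))), 4) = Pow(Mul(Rational(-7, 4), Rational(-19, 4)), 4) = Pow(Rational(133, 16), 4) = Rational(312900721, 65536)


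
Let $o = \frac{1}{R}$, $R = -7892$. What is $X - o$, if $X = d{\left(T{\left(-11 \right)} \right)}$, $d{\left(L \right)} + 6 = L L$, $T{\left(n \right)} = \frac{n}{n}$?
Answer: $- \frac{39459}{7892} \approx -4.9999$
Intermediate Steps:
$T{\left(n \right)} = 1$
$d{\left(L \right)} = -6 + L^{2}$ ($d{\left(L \right)} = -6 + L L = -6 + L^{2}$)
$o = - \frac{1}{7892}$ ($o = \frac{1}{-7892} = - \frac{1}{7892} \approx -0.00012671$)
$X = -5$ ($X = -6 + 1^{2} = -6 + 1 = -5$)
$X - o = -5 - - \frac{1}{7892} = -5 + \frac{1}{7892} = - \frac{39459}{7892}$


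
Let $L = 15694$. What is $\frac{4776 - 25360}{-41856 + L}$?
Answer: $\frac{10292}{13081} \approx 0.78679$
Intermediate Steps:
$\frac{4776 - 25360}{-41856 + L} = \frac{4776 - 25360}{-41856 + 15694} = - \frac{20584}{-26162} = \left(-20584\right) \left(- \frac{1}{26162}\right) = \frac{10292}{13081}$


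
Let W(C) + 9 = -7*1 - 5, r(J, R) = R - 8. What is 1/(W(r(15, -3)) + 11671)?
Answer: 1/11650 ≈ 8.5837e-5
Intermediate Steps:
r(J, R) = -8 + R
W(C) = -21 (W(C) = -9 + (-7*1 - 5) = -9 + (-7 - 5) = -9 - 12 = -21)
1/(W(r(15, -3)) + 11671) = 1/(-21 + 11671) = 1/11650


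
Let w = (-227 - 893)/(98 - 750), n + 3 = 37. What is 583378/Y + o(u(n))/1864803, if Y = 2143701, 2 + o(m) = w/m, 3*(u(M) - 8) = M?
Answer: 1714137746439128/6298853641417827 ≈ 0.27213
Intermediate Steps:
n = 34 (n = -3 + 37 = 34)
u(M) = 8 + M/3
w = 280/163 (w = -1120/(-652) = -1120*(-1/652) = 280/163 ≈ 1.7178)
o(m) = -2 + 280/(163*m)
583378/Y + o(u(n))/1864803 = 583378/2143701 + (-2 + 280/(163*(8 + (⅓)*34)))/1864803 = 583378*(1/2143701) + (-2 + 280/(163*(8 + 34/3)))*(1/1864803) = 583378/2143701 + (-2 + 280/(163*(58/3)))*(1/1864803) = 583378/2143701 + (-2 + (280/163)*(3/58))*(1/1864803) = 583378/2143701 + (-2 + 420/4727)*(1/1864803) = 583378/2143701 - 9034/4727*1/1864803 = 583378/2143701 - 9034/8814923781 = 1714137746439128/6298853641417827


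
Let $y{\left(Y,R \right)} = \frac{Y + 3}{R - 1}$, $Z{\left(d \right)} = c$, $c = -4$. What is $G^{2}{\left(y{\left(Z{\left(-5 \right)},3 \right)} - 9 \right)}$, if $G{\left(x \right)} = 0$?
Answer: $0$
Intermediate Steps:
$Z{\left(d \right)} = -4$
$y{\left(Y,R \right)} = \frac{3 + Y}{-1 + R}$
$G^{2}{\left(y{\left(Z{\left(-5 \right)},3 \right)} - 9 \right)} = 0^{2} = 0$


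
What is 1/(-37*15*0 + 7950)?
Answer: 1/7950 ≈ 0.00012579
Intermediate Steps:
1/(-37*15*0 + 7950) = 1/(-37*0 + 7950) = 1/(-1*0 + 7950) = 1/(0 + 7950) = 1/7950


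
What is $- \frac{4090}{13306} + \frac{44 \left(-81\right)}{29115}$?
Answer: $- \frac{9250163}{21522455} \approx -0.42979$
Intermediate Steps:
$- \frac{4090}{13306} + \frac{44 \left(-81\right)}{29115} = \left(-4090\right) \frac{1}{13306} - \frac{396}{3235} = - \frac{2045}{6653} - \frac{396}{3235} = - \frac{9250163}{21522455}$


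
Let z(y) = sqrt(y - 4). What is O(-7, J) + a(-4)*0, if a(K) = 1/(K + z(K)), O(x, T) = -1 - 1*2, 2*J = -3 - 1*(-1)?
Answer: -3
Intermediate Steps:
J = -1 (J = (-3 - 1*(-1))/2 = (-3 + 1)/2 = (1/2)*(-2) = -1)
z(y) = sqrt(-4 + y)
O(x, T) = -3 (O(x, T) = -1 - 2 = -3)
a(K) = 1/(K + sqrt(-4 + K))
O(-7, J) + a(-4)*0 = -3 + 0/(-4 + sqrt(-4 - 4)) = -3 + 0/(-4 + sqrt(-8)) = -3 + 0/(-4 + 2*I*sqrt(2)) = -3 + 0 = -3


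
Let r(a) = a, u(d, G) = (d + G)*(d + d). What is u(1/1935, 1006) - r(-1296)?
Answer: 4856408822/3744225 ≈ 1297.0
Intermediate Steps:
u(d, G) = 2*d*(G + d) (u(d, G) = (G + d)*(2*d) = 2*d*(G + d))
u(1/1935, 1006) - r(-1296) = 2*(1006 + 1/1935)/1935 - 1*(-1296) = 2*(1/1935)*(1006 + 1/1935) + 1296 = 2*(1/1935)*(1946611/1935) + 1296 = 3893222/3744225 + 1296 = 4856408822/3744225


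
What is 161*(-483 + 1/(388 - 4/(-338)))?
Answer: -5099203753/65574 ≈ -77763.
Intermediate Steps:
161*(-483 + 1/(388 - 4/(-338))) = 161*(-483 + 1/(388 - 4*(-1/338))) = 161*(-483 + 1/(388 + 2/169)) = 161*(-483 + 1/(65574/169)) = 161*(-483 + 169/65574) = 161*(-31672073/65574) = -5099203753/65574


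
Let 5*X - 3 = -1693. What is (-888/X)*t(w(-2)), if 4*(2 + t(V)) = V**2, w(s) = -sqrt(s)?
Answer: -1110/169 ≈ -6.5680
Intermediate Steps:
X = -338 (X = 3/5 + (1/5)*(-1693) = 3/5 - 1693/5 = -338)
t(V) = -2 + V**2/4
(-888/X)*t(w(-2)) = (-888/(-338))*(-2 + (-sqrt(-2))**2/4) = (-888*(-1/338))*(-2 + (-I*sqrt(2))**2/4) = 444*(-2 + (-I*sqrt(2))**2/4)/169 = 444*(-2 + (1/4)*(-2))/169 = 444*(-2 - 1/2)/169 = (444/169)*(-5/2) = -1110/169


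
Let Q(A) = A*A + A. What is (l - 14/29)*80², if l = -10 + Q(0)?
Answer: -1945600/29 ≈ -67090.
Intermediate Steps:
Q(A) = A + A² (Q(A) = A² + A = A + A²)
l = -10 (l = -10 + 0*(1 + 0) = -10 + 0*1 = -10 + 0 = -10)
(l - 14/29)*80² = (-10 - 14/29)*80² = (-10 - 14/29)*6400 = -304/29*6400 = -1945600/29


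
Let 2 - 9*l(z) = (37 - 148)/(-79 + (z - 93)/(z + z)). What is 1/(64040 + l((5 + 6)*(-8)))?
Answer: 123507/7909396190 ≈ 1.5615e-5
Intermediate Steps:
l(z) = 2/9 + 37/(3*(-79 + (-93 + z)/(2*z))) (l(z) = 2/9 - (37 - 148)/(9*(-79 + (z - 93)/(z + z))) = 2/9 - (-37)/(3*(-79 + (-93 + z)/((2*z)))) = 2/9 - (-37)/(3*(-79 + (-93 + z)*(1/(2*z)))) = 2/9 - (-37)/(3*(-79 + (-93 + z)/(2*z))) = 2/9 + 37/(3*(-79 + (-93 + z)/(2*z))))
1/(64040 + l((5 + 6)*(-8))) = 1/(64040 + 2*(93 + 46*((5 + 6)*(-8)))/(9*(93 + 157*((5 + 6)*(-8))))) = 1/(64040 + 2*(93 + 46*(11*(-8)))/(9*(93 + 157*(11*(-8))))) = 1/(64040 + 2*(93 + 46*(-88))/(9*(93 + 157*(-88)))) = 1/(64040 + 2*(93 - 4048)/(9*(93 - 13816))) = 1/(64040 + (2/9)*(-3955)/(-13723)) = 1/(64040 + (2/9)*(-1/13723)*(-3955)) = 1/(64040 + 7910/123507) = 1/(7909396190/123507) = 123507/7909396190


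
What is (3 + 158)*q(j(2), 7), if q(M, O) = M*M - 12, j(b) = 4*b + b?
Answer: 14168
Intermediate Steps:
j(b) = 5*b
q(M, O) = -12 + M**2 (q(M, O) = M**2 - 12 = -12 + M**2)
(3 + 158)*q(j(2), 7) = (3 + 158)*(-12 + (5*2)**2) = 161*(-12 + 10**2) = 161*(-12 + 100) = 161*88 = 14168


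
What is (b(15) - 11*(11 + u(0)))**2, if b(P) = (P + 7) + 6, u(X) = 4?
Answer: 18769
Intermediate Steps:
b(P) = 13 + P (b(P) = (7 + P) + 6 = 13 + P)
(b(15) - 11*(11 + u(0)))**2 = ((13 + 15) - 11*(11 + 4))**2 = (28 - 11*15)**2 = (28 - 165)**2 = (-137)**2 = 18769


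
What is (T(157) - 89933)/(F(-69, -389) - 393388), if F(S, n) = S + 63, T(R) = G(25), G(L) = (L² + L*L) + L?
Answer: 44329/196697 ≈ 0.22537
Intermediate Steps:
G(L) = L + 2*L² (G(L) = (L² + L²) + L = 2*L² + L = L + 2*L²)
T(R) = 1275 (T(R) = 25*(1 + 2*25) = 25*(1 + 50) = 25*51 = 1275)
F(S, n) = 63 + S
(T(157) - 89933)/(F(-69, -389) - 393388) = (1275 - 89933)/((63 - 69) - 393388) = -88658/(-6 - 393388) = -88658/(-393394) = -88658*(-1/393394) = 44329/196697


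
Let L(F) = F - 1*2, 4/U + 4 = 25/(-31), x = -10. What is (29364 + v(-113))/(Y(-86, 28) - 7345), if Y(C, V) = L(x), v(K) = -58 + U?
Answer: -4366470/1096193 ≈ -3.9833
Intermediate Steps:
U = -124/149 (U = 4/(-4 + 25/(-31)) = 4/(-4 + 25*(-1/31)) = 4/(-4 - 25/31) = 4/(-149/31) = 4*(-31/149) = -124/149 ≈ -0.83221)
v(K) = -8766/149 (v(K) = -58 - 124/149 = -8766/149)
L(F) = -2 + F (L(F) = F - 2 = -2 + F)
Y(C, V) = -12 (Y(C, V) = -2 - 10 = -12)
(29364 + v(-113))/(Y(-86, 28) - 7345) = (29364 - 8766/149)/(-12 - 7345) = (4366470/149)/(-7357) = (4366470/149)*(-1/7357) = -4366470/1096193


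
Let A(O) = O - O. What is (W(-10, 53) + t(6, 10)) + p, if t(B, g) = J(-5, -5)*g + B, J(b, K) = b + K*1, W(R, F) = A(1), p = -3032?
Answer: -3126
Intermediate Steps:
A(O) = 0
W(R, F) = 0
J(b, K) = K + b (J(b, K) = b + K = K + b)
t(B, g) = B - 10*g (t(B, g) = (-5 - 5)*g + B = -10*g + B = B - 10*g)
(W(-10, 53) + t(6, 10)) + p = (0 + (6 - 10*10)) - 3032 = (0 + (6 - 100)) - 3032 = (0 - 94) - 3032 = -94 - 3032 = -3126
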